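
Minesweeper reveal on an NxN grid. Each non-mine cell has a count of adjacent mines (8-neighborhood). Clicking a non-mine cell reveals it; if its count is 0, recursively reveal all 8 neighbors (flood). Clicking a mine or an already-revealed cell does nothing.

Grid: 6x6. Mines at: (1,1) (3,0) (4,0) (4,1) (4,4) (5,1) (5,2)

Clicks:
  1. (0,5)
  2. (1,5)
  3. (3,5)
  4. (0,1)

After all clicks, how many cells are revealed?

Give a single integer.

Answer: 17

Derivation:
Click 1 (0,5) count=0: revealed 16 new [(0,2) (0,3) (0,4) (0,5) (1,2) (1,3) (1,4) (1,5) (2,2) (2,3) (2,4) (2,5) (3,2) (3,3) (3,4) (3,5)] -> total=16
Click 2 (1,5) count=0: revealed 0 new [(none)] -> total=16
Click 3 (3,5) count=1: revealed 0 new [(none)] -> total=16
Click 4 (0,1) count=1: revealed 1 new [(0,1)] -> total=17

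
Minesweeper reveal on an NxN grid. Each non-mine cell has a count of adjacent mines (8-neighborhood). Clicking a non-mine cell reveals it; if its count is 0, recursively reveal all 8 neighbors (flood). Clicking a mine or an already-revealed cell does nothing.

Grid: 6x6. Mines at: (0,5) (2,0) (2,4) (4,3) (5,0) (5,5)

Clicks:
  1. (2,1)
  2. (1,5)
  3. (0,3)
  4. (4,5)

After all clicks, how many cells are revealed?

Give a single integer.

Click 1 (2,1) count=1: revealed 1 new [(2,1)] -> total=1
Click 2 (1,5) count=2: revealed 1 new [(1,5)] -> total=2
Click 3 (0,3) count=0: revealed 15 new [(0,0) (0,1) (0,2) (0,3) (0,4) (1,0) (1,1) (1,2) (1,3) (1,4) (2,2) (2,3) (3,1) (3,2) (3,3)] -> total=17
Click 4 (4,5) count=1: revealed 1 new [(4,5)] -> total=18

Answer: 18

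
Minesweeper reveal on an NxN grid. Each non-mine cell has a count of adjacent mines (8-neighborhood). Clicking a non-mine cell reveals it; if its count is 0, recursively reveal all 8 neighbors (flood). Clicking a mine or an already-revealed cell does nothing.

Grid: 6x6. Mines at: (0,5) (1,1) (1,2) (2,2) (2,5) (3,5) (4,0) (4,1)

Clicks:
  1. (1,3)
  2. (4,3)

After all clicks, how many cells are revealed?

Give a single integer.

Click 1 (1,3) count=2: revealed 1 new [(1,3)] -> total=1
Click 2 (4,3) count=0: revealed 11 new [(3,2) (3,3) (3,4) (4,2) (4,3) (4,4) (4,5) (5,2) (5,3) (5,4) (5,5)] -> total=12

Answer: 12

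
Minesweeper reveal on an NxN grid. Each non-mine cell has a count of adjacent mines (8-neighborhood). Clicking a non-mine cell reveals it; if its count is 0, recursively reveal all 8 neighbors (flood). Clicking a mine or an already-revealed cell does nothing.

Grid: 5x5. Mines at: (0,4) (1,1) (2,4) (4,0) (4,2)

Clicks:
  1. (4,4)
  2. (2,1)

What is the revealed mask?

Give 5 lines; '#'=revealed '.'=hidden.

Click 1 (4,4) count=0: revealed 4 new [(3,3) (3,4) (4,3) (4,4)] -> total=4
Click 2 (2,1) count=1: revealed 1 new [(2,1)] -> total=5

Answer: .....
.....
.#...
...##
...##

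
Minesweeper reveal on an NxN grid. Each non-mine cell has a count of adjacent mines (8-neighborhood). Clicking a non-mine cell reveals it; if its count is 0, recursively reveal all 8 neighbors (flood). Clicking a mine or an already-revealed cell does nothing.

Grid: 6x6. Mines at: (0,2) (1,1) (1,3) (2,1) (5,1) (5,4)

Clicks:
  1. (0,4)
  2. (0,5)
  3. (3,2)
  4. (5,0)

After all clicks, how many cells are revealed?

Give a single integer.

Click 1 (0,4) count=1: revealed 1 new [(0,4)] -> total=1
Click 2 (0,5) count=0: revealed 15 new [(0,5) (1,4) (1,5) (2,2) (2,3) (2,4) (2,5) (3,2) (3,3) (3,4) (3,5) (4,2) (4,3) (4,4) (4,5)] -> total=16
Click 3 (3,2) count=1: revealed 0 new [(none)] -> total=16
Click 4 (5,0) count=1: revealed 1 new [(5,0)] -> total=17

Answer: 17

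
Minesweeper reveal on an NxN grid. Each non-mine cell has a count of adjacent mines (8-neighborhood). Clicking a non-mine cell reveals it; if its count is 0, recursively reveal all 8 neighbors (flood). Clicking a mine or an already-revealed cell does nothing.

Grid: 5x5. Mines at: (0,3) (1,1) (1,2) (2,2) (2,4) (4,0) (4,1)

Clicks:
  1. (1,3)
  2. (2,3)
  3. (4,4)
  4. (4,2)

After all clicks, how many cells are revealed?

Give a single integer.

Answer: 8

Derivation:
Click 1 (1,3) count=4: revealed 1 new [(1,3)] -> total=1
Click 2 (2,3) count=3: revealed 1 new [(2,3)] -> total=2
Click 3 (4,4) count=0: revealed 6 new [(3,2) (3,3) (3,4) (4,2) (4,3) (4,4)] -> total=8
Click 4 (4,2) count=1: revealed 0 new [(none)] -> total=8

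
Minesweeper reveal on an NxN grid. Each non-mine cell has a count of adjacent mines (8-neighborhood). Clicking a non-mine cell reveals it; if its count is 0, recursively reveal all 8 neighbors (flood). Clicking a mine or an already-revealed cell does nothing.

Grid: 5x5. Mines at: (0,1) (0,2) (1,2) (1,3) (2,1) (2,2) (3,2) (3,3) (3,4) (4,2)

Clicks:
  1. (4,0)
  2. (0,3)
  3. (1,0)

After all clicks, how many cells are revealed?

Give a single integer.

Answer: 6

Derivation:
Click 1 (4,0) count=0: revealed 4 new [(3,0) (3,1) (4,0) (4,1)] -> total=4
Click 2 (0,3) count=3: revealed 1 new [(0,3)] -> total=5
Click 3 (1,0) count=2: revealed 1 new [(1,0)] -> total=6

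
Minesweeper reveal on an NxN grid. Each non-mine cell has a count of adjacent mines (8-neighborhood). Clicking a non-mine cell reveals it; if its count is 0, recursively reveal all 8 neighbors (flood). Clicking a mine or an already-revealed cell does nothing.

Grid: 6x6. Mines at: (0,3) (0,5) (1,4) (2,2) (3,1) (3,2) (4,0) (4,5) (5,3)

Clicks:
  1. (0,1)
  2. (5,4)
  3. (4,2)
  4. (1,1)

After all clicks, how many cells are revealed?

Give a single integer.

Click 1 (0,1) count=0: revealed 8 new [(0,0) (0,1) (0,2) (1,0) (1,1) (1,2) (2,0) (2,1)] -> total=8
Click 2 (5,4) count=2: revealed 1 new [(5,4)] -> total=9
Click 3 (4,2) count=3: revealed 1 new [(4,2)] -> total=10
Click 4 (1,1) count=1: revealed 0 new [(none)] -> total=10

Answer: 10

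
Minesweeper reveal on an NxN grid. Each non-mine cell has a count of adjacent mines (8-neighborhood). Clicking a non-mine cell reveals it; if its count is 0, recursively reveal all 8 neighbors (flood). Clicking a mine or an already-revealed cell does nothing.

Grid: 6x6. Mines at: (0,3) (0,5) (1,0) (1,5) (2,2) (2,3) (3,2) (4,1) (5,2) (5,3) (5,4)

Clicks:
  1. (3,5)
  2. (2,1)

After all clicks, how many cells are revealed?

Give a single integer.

Click 1 (3,5) count=0: revealed 6 new [(2,4) (2,5) (3,4) (3,5) (4,4) (4,5)] -> total=6
Click 2 (2,1) count=3: revealed 1 new [(2,1)] -> total=7

Answer: 7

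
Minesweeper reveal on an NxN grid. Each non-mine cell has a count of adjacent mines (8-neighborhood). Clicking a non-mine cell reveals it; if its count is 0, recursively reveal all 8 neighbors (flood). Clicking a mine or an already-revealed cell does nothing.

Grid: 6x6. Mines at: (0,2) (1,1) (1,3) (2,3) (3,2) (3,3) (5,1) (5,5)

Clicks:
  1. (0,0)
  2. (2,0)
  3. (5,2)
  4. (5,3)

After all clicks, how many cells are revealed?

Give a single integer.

Click 1 (0,0) count=1: revealed 1 new [(0,0)] -> total=1
Click 2 (2,0) count=1: revealed 1 new [(2,0)] -> total=2
Click 3 (5,2) count=1: revealed 1 new [(5,2)] -> total=3
Click 4 (5,3) count=0: revealed 5 new [(4,2) (4,3) (4,4) (5,3) (5,4)] -> total=8

Answer: 8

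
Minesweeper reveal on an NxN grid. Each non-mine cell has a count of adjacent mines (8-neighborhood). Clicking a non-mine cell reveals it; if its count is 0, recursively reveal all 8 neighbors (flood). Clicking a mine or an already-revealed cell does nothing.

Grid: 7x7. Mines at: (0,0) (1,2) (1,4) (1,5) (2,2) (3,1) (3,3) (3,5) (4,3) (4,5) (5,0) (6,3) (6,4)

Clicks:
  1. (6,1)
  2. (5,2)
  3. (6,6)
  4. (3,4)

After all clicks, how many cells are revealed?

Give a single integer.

Answer: 7

Derivation:
Click 1 (6,1) count=1: revealed 1 new [(6,1)] -> total=1
Click 2 (5,2) count=2: revealed 1 new [(5,2)] -> total=2
Click 3 (6,6) count=0: revealed 4 new [(5,5) (5,6) (6,5) (6,6)] -> total=6
Click 4 (3,4) count=4: revealed 1 new [(3,4)] -> total=7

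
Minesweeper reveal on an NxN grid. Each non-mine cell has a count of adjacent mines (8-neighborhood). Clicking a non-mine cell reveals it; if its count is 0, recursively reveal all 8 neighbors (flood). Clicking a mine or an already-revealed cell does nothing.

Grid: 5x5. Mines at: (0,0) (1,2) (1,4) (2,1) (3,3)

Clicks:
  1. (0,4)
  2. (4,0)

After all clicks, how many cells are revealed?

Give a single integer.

Answer: 7

Derivation:
Click 1 (0,4) count=1: revealed 1 new [(0,4)] -> total=1
Click 2 (4,0) count=0: revealed 6 new [(3,0) (3,1) (3,2) (4,0) (4,1) (4,2)] -> total=7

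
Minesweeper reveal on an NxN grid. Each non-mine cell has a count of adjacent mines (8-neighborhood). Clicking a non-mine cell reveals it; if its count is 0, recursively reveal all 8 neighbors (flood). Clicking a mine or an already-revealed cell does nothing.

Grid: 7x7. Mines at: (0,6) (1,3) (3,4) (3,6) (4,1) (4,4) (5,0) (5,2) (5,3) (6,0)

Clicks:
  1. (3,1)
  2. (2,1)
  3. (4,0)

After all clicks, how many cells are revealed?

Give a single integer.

Answer: 13

Derivation:
Click 1 (3,1) count=1: revealed 1 new [(3,1)] -> total=1
Click 2 (2,1) count=0: revealed 11 new [(0,0) (0,1) (0,2) (1,0) (1,1) (1,2) (2,0) (2,1) (2,2) (3,0) (3,2)] -> total=12
Click 3 (4,0) count=2: revealed 1 new [(4,0)] -> total=13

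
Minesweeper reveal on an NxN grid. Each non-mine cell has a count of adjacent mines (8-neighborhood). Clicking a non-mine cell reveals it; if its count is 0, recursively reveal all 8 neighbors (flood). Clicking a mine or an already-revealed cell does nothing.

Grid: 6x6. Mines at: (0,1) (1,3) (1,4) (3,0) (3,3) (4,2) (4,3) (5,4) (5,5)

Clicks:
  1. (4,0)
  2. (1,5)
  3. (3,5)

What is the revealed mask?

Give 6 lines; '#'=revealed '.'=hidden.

Answer: ......
.....#
....##
....##
#...##
......

Derivation:
Click 1 (4,0) count=1: revealed 1 new [(4,0)] -> total=1
Click 2 (1,5) count=1: revealed 1 new [(1,5)] -> total=2
Click 3 (3,5) count=0: revealed 6 new [(2,4) (2,5) (3,4) (3,5) (4,4) (4,5)] -> total=8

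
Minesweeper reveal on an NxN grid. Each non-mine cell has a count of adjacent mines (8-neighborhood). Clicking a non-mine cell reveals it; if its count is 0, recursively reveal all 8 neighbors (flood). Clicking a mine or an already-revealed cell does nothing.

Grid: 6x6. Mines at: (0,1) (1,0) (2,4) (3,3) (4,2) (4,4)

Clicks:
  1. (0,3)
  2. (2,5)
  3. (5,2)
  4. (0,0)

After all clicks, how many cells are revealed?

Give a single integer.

Answer: 11

Derivation:
Click 1 (0,3) count=0: revealed 8 new [(0,2) (0,3) (0,4) (0,5) (1,2) (1,3) (1,4) (1,5)] -> total=8
Click 2 (2,5) count=1: revealed 1 new [(2,5)] -> total=9
Click 3 (5,2) count=1: revealed 1 new [(5,2)] -> total=10
Click 4 (0,0) count=2: revealed 1 new [(0,0)] -> total=11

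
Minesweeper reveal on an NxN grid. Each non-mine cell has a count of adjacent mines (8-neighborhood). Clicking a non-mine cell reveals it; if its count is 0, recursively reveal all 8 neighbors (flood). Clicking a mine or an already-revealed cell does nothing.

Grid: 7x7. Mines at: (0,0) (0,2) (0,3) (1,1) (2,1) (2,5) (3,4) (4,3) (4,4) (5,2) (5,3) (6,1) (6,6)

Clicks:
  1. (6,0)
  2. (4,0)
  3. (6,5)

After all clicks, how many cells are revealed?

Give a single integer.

Answer: 8

Derivation:
Click 1 (6,0) count=1: revealed 1 new [(6,0)] -> total=1
Click 2 (4,0) count=0: revealed 6 new [(3,0) (3,1) (4,0) (4,1) (5,0) (5,1)] -> total=7
Click 3 (6,5) count=1: revealed 1 new [(6,5)] -> total=8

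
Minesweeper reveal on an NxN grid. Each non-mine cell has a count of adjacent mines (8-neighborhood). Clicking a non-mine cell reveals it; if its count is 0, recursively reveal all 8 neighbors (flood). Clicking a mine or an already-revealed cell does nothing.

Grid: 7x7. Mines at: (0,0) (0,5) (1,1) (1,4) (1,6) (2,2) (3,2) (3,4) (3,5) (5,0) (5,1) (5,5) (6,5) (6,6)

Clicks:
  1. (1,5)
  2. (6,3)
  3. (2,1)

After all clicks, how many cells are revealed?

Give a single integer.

Answer: 11

Derivation:
Click 1 (1,5) count=3: revealed 1 new [(1,5)] -> total=1
Click 2 (6,3) count=0: revealed 9 new [(4,2) (4,3) (4,4) (5,2) (5,3) (5,4) (6,2) (6,3) (6,4)] -> total=10
Click 3 (2,1) count=3: revealed 1 new [(2,1)] -> total=11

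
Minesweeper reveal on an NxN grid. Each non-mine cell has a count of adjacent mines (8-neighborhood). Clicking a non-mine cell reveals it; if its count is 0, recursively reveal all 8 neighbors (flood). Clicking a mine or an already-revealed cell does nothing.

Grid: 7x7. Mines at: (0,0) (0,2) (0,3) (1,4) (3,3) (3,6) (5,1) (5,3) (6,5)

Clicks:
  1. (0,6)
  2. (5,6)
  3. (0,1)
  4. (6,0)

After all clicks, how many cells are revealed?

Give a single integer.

Click 1 (0,6) count=0: revealed 6 new [(0,5) (0,6) (1,5) (1,6) (2,5) (2,6)] -> total=6
Click 2 (5,6) count=1: revealed 1 new [(5,6)] -> total=7
Click 3 (0,1) count=2: revealed 1 new [(0,1)] -> total=8
Click 4 (6,0) count=1: revealed 1 new [(6,0)] -> total=9

Answer: 9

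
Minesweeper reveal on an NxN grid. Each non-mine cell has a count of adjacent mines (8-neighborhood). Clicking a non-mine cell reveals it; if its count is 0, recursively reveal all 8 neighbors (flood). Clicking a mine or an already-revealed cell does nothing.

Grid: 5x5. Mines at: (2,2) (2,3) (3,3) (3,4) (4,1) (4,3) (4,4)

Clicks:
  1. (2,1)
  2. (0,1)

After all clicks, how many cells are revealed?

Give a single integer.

Answer: 14

Derivation:
Click 1 (2,1) count=1: revealed 1 new [(2,1)] -> total=1
Click 2 (0,1) count=0: revealed 13 new [(0,0) (0,1) (0,2) (0,3) (0,4) (1,0) (1,1) (1,2) (1,3) (1,4) (2,0) (3,0) (3,1)] -> total=14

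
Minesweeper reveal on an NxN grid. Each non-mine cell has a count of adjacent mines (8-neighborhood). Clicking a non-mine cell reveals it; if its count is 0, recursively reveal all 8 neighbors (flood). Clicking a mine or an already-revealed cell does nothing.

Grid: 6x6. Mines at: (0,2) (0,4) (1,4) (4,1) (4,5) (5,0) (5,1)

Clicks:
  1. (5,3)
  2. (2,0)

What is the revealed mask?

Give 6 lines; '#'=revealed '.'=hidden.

Answer: ##....
####..
#####.
#####.
..###.
..###.

Derivation:
Click 1 (5,3) count=0: revealed 22 new [(0,0) (0,1) (1,0) (1,1) (1,2) (1,3) (2,0) (2,1) (2,2) (2,3) (2,4) (3,0) (3,1) (3,2) (3,3) (3,4) (4,2) (4,3) (4,4) (5,2) (5,3) (5,4)] -> total=22
Click 2 (2,0) count=0: revealed 0 new [(none)] -> total=22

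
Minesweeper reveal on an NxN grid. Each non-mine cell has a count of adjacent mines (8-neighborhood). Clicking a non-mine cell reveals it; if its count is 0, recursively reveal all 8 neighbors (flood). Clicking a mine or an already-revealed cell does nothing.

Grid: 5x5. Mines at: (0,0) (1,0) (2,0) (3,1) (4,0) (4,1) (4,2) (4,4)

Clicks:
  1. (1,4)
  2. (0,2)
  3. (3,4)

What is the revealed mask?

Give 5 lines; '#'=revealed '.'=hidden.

Click 1 (1,4) count=0: revealed 15 new [(0,1) (0,2) (0,3) (0,4) (1,1) (1,2) (1,3) (1,4) (2,1) (2,2) (2,3) (2,4) (3,2) (3,3) (3,4)] -> total=15
Click 2 (0,2) count=0: revealed 0 new [(none)] -> total=15
Click 3 (3,4) count=1: revealed 0 new [(none)] -> total=15

Answer: .####
.####
.####
..###
.....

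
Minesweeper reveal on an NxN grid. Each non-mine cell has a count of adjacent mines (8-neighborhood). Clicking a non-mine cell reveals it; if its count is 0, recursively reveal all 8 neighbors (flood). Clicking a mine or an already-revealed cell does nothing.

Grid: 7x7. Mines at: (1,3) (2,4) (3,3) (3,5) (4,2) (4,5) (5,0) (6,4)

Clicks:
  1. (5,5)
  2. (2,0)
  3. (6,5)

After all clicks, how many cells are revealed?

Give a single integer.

Answer: 16

Derivation:
Click 1 (5,5) count=2: revealed 1 new [(5,5)] -> total=1
Click 2 (2,0) count=0: revealed 14 new [(0,0) (0,1) (0,2) (1,0) (1,1) (1,2) (2,0) (2,1) (2,2) (3,0) (3,1) (3,2) (4,0) (4,1)] -> total=15
Click 3 (6,5) count=1: revealed 1 new [(6,5)] -> total=16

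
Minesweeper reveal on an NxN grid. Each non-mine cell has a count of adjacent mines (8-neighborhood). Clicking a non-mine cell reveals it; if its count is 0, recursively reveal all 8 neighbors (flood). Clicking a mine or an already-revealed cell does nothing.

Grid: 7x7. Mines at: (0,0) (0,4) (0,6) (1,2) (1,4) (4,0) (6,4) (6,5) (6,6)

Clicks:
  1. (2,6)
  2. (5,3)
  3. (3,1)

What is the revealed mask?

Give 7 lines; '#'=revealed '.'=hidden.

Click 1 (2,6) count=0: revealed 31 new [(1,5) (1,6) (2,1) (2,2) (2,3) (2,4) (2,5) (2,6) (3,1) (3,2) (3,3) (3,4) (3,5) (3,6) (4,1) (4,2) (4,3) (4,4) (4,5) (4,6) (5,0) (5,1) (5,2) (5,3) (5,4) (5,5) (5,6) (6,0) (6,1) (6,2) (6,3)] -> total=31
Click 2 (5,3) count=1: revealed 0 new [(none)] -> total=31
Click 3 (3,1) count=1: revealed 0 new [(none)] -> total=31

Answer: .......
.....##
.######
.######
.######
#######
####...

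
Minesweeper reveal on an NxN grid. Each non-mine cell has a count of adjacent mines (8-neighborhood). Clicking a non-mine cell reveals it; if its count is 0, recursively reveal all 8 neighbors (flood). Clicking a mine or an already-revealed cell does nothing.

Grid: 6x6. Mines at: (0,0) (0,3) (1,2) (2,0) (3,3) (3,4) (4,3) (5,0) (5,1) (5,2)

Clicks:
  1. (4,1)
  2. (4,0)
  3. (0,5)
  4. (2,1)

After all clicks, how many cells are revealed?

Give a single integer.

Answer: 9

Derivation:
Click 1 (4,1) count=3: revealed 1 new [(4,1)] -> total=1
Click 2 (4,0) count=2: revealed 1 new [(4,0)] -> total=2
Click 3 (0,5) count=0: revealed 6 new [(0,4) (0,5) (1,4) (1,5) (2,4) (2,5)] -> total=8
Click 4 (2,1) count=2: revealed 1 new [(2,1)] -> total=9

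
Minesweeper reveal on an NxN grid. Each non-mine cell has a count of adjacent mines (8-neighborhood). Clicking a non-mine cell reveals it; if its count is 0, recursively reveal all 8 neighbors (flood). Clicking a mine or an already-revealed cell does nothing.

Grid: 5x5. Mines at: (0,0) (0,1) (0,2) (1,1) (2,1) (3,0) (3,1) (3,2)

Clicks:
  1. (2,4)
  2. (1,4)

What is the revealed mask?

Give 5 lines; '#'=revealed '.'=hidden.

Click 1 (2,4) count=0: revealed 10 new [(0,3) (0,4) (1,3) (1,4) (2,3) (2,4) (3,3) (3,4) (4,3) (4,4)] -> total=10
Click 2 (1,4) count=0: revealed 0 new [(none)] -> total=10

Answer: ...##
...##
...##
...##
...##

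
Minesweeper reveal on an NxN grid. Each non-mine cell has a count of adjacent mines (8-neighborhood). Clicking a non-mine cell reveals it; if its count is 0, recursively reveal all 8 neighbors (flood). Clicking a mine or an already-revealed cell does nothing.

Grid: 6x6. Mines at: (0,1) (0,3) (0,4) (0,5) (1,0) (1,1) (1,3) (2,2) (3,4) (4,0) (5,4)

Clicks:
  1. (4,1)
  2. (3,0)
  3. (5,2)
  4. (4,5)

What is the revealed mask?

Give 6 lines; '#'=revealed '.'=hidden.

Answer: ......
......
......
####..
.###.#
.###..

Derivation:
Click 1 (4,1) count=1: revealed 1 new [(4,1)] -> total=1
Click 2 (3,0) count=1: revealed 1 new [(3,0)] -> total=2
Click 3 (5,2) count=0: revealed 8 new [(3,1) (3,2) (3,3) (4,2) (4,3) (5,1) (5,2) (5,3)] -> total=10
Click 4 (4,5) count=2: revealed 1 new [(4,5)] -> total=11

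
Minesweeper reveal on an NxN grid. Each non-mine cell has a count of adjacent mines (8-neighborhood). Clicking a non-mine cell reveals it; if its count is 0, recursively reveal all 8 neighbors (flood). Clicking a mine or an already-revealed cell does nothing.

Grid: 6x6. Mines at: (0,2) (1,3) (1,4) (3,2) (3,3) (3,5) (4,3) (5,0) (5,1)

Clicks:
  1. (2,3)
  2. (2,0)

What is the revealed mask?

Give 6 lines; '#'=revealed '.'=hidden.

Answer: ##....
##....
##.#..
##....
##....
......

Derivation:
Click 1 (2,3) count=4: revealed 1 new [(2,3)] -> total=1
Click 2 (2,0) count=0: revealed 10 new [(0,0) (0,1) (1,0) (1,1) (2,0) (2,1) (3,0) (3,1) (4,0) (4,1)] -> total=11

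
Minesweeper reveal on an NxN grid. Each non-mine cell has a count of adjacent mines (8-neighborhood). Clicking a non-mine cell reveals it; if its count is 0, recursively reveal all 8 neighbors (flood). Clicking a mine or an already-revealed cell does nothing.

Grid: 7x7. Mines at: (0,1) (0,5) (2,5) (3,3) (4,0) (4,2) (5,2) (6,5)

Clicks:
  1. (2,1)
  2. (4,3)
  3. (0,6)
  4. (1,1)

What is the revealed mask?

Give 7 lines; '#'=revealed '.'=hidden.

Answer: ......#
###....
###....
###....
...#...
.......
.......

Derivation:
Click 1 (2,1) count=0: revealed 9 new [(1,0) (1,1) (1,2) (2,0) (2,1) (2,2) (3,0) (3,1) (3,2)] -> total=9
Click 2 (4,3) count=3: revealed 1 new [(4,3)] -> total=10
Click 3 (0,6) count=1: revealed 1 new [(0,6)] -> total=11
Click 4 (1,1) count=1: revealed 0 new [(none)] -> total=11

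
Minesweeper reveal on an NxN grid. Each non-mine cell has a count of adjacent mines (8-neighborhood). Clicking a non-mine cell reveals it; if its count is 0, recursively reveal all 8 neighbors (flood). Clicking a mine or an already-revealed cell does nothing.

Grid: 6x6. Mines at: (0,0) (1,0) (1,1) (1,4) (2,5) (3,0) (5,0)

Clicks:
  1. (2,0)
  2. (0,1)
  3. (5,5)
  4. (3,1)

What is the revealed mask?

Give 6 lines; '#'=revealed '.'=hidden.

Click 1 (2,0) count=3: revealed 1 new [(2,0)] -> total=1
Click 2 (0,1) count=3: revealed 1 new [(0,1)] -> total=2
Click 3 (5,5) count=0: revealed 19 new [(2,1) (2,2) (2,3) (2,4) (3,1) (3,2) (3,3) (3,4) (3,5) (4,1) (4,2) (4,3) (4,4) (4,5) (5,1) (5,2) (5,3) (5,4) (5,5)] -> total=21
Click 4 (3,1) count=1: revealed 0 new [(none)] -> total=21

Answer: .#....
......
#####.
.#####
.#####
.#####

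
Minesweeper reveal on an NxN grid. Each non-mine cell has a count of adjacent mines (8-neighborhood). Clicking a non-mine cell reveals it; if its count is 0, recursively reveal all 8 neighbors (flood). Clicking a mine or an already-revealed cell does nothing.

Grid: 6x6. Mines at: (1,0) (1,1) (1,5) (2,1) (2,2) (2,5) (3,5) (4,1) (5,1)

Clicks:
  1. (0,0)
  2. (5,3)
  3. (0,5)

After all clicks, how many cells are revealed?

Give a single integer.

Answer: 13

Derivation:
Click 1 (0,0) count=2: revealed 1 new [(0,0)] -> total=1
Click 2 (5,3) count=0: revealed 11 new [(3,2) (3,3) (3,4) (4,2) (4,3) (4,4) (4,5) (5,2) (5,3) (5,4) (5,5)] -> total=12
Click 3 (0,5) count=1: revealed 1 new [(0,5)] -> total=13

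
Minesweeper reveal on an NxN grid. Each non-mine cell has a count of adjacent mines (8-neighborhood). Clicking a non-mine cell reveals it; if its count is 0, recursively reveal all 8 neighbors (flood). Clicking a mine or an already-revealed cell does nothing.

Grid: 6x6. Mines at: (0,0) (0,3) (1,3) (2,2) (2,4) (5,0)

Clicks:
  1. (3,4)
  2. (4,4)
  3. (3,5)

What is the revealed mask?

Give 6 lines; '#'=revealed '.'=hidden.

Click 1 (3,4) count=1: revealed 1 new [(3,4)] -> total=1
Click 2 (4,4) count=0: revealed 14 new [(3,1) (3,2) (3,3) (3,5) (4,1) (4,2) (4,3) (4,4) (4,5) (5,1) (5,2) (5,3) (5,4) (5,5)] -> total=15
Click 3 (3,5) count=1: revealed 0 new [(none)] -> total=15

Answer: ......
......
......
.#####
.#####
.#####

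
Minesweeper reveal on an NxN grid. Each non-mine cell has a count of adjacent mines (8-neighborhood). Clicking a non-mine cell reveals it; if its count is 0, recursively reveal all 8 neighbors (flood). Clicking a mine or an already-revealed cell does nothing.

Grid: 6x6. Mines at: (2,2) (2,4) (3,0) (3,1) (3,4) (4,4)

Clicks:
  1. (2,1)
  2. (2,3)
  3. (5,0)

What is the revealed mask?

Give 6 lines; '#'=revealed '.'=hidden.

Answer: ......
......
.#.#..
......
####..
####..

Derivation:
Click 1 (2,1) count=3: revealed 1 new [(2,1)] -> total=1
Click 2 (2,3) count=3: revealed 1 new [(2,3)] -> total=2
Click 3 (5,0) count=0: revealed 8 new [(4,0) (4,1) (4,2) (4,3) (5,0) (5,1) (5,2) (5,3)] -> total=10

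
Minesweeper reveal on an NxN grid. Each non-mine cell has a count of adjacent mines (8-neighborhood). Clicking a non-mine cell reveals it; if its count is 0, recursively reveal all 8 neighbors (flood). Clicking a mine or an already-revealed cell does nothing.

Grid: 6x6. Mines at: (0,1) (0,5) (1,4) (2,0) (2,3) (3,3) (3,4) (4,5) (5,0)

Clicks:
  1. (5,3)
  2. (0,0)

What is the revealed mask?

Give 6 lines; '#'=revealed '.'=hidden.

Click 1 (5,3) count=0: revealed 8 new [(4,1) (4,2) (4,3) (4,4) (5,1) (5,2) (5,3) (5,4)] -> total=8
Click 2 (0,0) count=1: revealed 1 new [(0,0)] -> total=9

Answer: #.....
......
......
......
.####.
.####.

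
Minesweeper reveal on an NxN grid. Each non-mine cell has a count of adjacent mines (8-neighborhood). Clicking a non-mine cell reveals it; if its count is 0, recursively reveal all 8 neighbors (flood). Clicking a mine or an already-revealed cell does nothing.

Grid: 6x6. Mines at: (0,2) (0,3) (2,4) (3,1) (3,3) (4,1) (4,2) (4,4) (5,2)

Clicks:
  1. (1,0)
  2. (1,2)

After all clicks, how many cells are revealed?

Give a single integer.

Click 1 (1,0) count=0: revealed 6 new [(0,0) (0,1) (1,0) (1,1) (2,0) (2,1)] -> total=6
Click 2 (1,2) count=2: revealed 1 new [(1,2)] -> total=7

Answer: 7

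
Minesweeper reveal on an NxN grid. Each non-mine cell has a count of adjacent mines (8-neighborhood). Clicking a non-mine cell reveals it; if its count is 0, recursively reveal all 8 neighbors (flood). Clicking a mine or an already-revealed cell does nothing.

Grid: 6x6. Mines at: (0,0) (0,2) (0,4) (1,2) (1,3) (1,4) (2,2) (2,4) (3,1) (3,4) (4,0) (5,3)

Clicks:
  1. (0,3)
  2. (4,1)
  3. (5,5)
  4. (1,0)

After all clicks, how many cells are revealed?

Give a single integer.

Answer: 7

Derivation:
Click 1 (0,3) count=5: revealed 1 new [(0,3)] -> total=1
Click 2 (4,1) count=2: revealed 1 new [(4,1)] -> total=2
Click 3 (5,5) count=0: revealed 4 new [(4,4) (4,5) (5,4) (5,5)] -> total=6
Click 4 (1,0) count=1: revealed 1 new [(1,0)] -> total=7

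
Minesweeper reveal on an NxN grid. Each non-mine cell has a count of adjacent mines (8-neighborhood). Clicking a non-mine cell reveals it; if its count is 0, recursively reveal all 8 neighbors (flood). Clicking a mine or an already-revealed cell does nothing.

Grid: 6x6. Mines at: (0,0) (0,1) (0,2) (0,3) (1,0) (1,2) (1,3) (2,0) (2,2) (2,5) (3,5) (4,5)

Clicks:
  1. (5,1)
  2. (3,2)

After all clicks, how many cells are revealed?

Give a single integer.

Answer: 15

Derivation:
Click 1 (5,1) count=0: revealed 15 new [(3,0) (3,1) (3,2) (3,3) (3,4) (4,0) (4,1) (4,2) (4,3) (4,4) (5,0) (5,1) (5,2) (5,3) (5,4)] -> total=15
Click 2 (3,2) count=1: revealed 0 new [(none)] -> total=15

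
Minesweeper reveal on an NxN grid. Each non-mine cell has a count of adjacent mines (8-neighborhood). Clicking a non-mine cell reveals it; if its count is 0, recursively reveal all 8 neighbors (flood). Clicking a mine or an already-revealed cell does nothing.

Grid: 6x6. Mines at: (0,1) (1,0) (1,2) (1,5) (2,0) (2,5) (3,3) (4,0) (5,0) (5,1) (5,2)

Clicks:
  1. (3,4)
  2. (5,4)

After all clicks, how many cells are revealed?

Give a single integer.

Answer: 8

Derivation:
Click 1 (3,4) count=2: revealed 1 new [(3,4)] -> total=1
Click 2 (5,4) count=0: revealed 7 new [(3,5) (4,3) (4,4) (4,5) (5,3) (5,4) (5,5)] -> total=8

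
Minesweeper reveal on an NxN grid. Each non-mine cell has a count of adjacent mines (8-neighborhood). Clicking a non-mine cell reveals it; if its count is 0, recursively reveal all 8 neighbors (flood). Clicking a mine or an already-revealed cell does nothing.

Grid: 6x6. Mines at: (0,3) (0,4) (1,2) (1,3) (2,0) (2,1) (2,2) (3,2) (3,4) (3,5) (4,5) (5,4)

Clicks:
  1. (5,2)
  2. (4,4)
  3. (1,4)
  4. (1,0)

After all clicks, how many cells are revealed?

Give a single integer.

Answer: 13

Derivation:
Click 1 (5,2) count=0: revealed 10 new [(3,0) (3,1) (4,0) (4,1) (4,2) (4,3) (5,0) (5,1) (5,2) (5,3)] -> total=10
Click 2 (4,4) count=4: revealed 1 new [(4,4)] -> total=11
Click 3 (1,4) count=3: revealed 1 new [(1,4)] -> total=12
Click 4 (1,0) count=2: revealed 1 new [(1,0)] -> total=13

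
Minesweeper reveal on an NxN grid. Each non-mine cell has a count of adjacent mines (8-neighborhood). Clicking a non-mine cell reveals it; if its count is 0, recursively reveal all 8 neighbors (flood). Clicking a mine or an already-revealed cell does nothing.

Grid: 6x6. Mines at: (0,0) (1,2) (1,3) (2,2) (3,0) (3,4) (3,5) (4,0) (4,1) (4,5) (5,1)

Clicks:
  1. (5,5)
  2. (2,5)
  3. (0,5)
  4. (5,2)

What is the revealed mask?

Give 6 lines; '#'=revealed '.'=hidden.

Answer: ....##
....##
....##
......
......
..#..#

Derivation:
Click 1 (5,5) count=1: revealed 1 new [(5,5)] -> total=1
Click 2 (2,5) count=2: revealed 1 new [(2,5)] -> total=2
Click 3 (0,5) count=0: revealed 5 new [(0,4) (0,5) (1,4) (1,5) (2,4)] -> total=7
Click 4 (5,2) count=2: revealed 1 new [(5,2)] -> total=8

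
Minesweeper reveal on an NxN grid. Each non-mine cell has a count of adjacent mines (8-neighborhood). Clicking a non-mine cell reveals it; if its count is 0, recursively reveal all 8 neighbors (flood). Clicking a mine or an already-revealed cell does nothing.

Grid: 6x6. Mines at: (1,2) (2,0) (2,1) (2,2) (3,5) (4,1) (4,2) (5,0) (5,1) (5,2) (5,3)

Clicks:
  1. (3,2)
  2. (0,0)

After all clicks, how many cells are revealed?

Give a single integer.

Answer: 5

Derivation:
Click 1 (3,2) count=4: revealed 1 new [(3,2)] -> total=1
Click 2 (0,0) count=0: revealed 4 new [(0,0) (0,1) (1,0) (1,1)] -> total=5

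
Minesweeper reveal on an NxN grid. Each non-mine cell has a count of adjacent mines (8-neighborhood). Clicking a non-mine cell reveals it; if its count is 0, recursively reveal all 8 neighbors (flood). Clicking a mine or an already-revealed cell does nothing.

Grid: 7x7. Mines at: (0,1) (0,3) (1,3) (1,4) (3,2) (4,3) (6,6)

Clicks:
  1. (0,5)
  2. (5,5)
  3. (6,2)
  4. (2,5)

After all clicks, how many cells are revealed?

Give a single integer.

Answer: 23

Derivation:
Click 1 (0,5) count=1: revealed 1 new [(0,5)] -> total=1
Click 2 (5,5) count=1: revealed 1 new [(5,5)] -> total=2
Click 3 (6,2) count=0: revealed 20 new [(1,0) (1,1) (2,0) (2,1) (3,0) (3,1) (4,0) (4,1) (4,2) (5,0) (5,1) (5,2) (5,3) (5,4) (6,0) (6,1) (6,2) (6,3) (6,4) (6,5)] -> total=22
Click 4 (2,5) count=1: revealed 1 new [(2,5)] -> total=23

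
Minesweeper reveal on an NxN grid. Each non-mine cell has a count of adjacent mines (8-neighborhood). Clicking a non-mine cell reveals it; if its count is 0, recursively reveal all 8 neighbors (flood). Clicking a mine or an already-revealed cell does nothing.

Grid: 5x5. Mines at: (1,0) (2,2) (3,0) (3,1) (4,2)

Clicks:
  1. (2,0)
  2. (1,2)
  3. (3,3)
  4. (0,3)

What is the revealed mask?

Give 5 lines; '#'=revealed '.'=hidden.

Answer: .####
.####
#..##
...##
...##

Derivation:
Click 1 (2,0) count=3: revealed 1 new [(2,0)] -> total=1
Click 2 (1,2) count=1: revealed 1 new [(1,2)] -> total=2
Click 3 (3,3) count=2: revealed 1 new [(3,3)] -> total=3
Click 4 (0,3) count=0: revealed 12 new [(0,1) (0,2) (0,3) (0,4) (1,1) (1,3) (1,4) (2,3) (2,4) (3,4) (4,3) (4,4)] -> total=15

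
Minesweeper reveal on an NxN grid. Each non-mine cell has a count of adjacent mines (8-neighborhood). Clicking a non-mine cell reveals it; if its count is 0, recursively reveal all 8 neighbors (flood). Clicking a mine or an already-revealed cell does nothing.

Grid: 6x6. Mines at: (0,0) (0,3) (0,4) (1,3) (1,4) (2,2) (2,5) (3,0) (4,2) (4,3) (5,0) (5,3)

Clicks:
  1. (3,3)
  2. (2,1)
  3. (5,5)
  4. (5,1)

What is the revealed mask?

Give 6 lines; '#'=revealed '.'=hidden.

Click 1 (3,3) count=3: revealed 1 new [(3,3)] -> total=1
Click 2 (2,1) count=2: revealed 1 new [(2,1)] -> total=2
Click 3 (5,5) count=0: revealed 6 new [(3,4) (3,5) (4,4) (4,5) (5,4) (5,5)] -> total=8
Click 4 (5,1) count=2: revealed 1 new [(5,1)] -> total=9

Answer: ......
......
.#....
...###
....##
.#..##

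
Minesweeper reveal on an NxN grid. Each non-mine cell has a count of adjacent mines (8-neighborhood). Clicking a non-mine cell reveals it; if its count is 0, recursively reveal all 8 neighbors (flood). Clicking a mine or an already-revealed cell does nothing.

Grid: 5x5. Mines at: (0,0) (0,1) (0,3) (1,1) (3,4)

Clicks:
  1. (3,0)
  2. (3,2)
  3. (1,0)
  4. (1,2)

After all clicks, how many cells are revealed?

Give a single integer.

Click 1 (3,0) count=0: revealed 12 new [(2,0) (2,1) (2,2) (2,3) (3,0) (3,1) (3,2) (3,3) (4,0) (4,1) (4,2) (4,3)] -> total=12
Click 2 (3,2) count=0: revealed 0 new [(none)] -> total=12
Click 3 (1,0) count=3: revealed 1 new [(1,0)] -> total=13
Click 4 (1,2) count=3: revealed 1 new [(1,2)] -> total=14

Answer: 14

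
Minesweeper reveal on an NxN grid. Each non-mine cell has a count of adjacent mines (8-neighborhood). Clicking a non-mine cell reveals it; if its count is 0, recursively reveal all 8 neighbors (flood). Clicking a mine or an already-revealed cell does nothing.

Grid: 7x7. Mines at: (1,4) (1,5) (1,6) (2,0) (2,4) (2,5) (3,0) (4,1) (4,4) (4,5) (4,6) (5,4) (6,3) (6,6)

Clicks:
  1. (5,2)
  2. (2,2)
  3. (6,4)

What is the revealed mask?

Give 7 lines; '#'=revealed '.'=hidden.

Answer: ####...
####...
.###...
.###...
.......
..#....
....#..

Derivation:
Click 1 (5,2) count=2: revealed 1 new [(5,2)] -> total=1
Click 2 (2,2) count=0: revealed 14 new [(0,0) (0,1) (0,2) (0,3) (1,0) (1,1) (1,2) (1,3) (2,1) (2,2) (2,3) (3,1) (3,2) (3,3)] -> total=15
Click 3 (6,4) count=2: revealed 1 new [(6,4)] -> total=16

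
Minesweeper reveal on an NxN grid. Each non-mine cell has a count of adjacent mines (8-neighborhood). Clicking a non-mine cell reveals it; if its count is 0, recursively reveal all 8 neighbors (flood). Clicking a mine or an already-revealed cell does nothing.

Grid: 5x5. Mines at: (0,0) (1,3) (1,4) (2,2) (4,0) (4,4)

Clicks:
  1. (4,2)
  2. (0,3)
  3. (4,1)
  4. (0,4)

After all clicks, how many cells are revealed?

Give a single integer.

Click 1 (4,2) count=0: revealed 6 new [(3,1) (3,2) (3,3) (4,1) (4,2) (4,3)] -> total=6
Click 2 (0,3) count=2: revealed 1 new [(0,3)] -> total=7
Click 3 (4,1) count=1: revealed 0 new [(none)] -> total=7
Click 4 (0,4) count=2: revealed 1 new [(0,4)] -> total=8

Answer: 8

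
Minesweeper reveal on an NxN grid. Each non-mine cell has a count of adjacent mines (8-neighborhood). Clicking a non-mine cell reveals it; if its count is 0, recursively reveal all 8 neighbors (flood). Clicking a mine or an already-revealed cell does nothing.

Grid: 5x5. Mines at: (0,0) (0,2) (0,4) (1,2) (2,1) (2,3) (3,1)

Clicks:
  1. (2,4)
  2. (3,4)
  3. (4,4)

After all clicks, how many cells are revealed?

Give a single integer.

Click 1 (2,4) count=1: revealed 1 new [(2,4)] -> total=1
Click 2 (3,4) count=1: revealed 1 new [(3,4)] -> total=2
Click 3 (4,4) count=0: revealed 5 new [(3,2) (3,3) (4,2) (4,3) (4,4)] -> total=7

Answer: 7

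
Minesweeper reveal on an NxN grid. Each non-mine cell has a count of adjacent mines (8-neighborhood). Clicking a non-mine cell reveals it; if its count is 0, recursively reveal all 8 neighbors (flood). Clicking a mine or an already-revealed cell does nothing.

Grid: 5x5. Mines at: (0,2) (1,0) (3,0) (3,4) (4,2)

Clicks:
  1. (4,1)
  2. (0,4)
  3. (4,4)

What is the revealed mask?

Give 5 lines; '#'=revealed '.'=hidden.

Click 1 (4,1) count=2: revealed 1 new [(4,1)] -> total=1
Click 2 (0,4) count=0: revealed 6 new [(0,3) (0,4) (1,3) (1,4) (2,3) (2,4)] -> total=7
Click 3 (4,4) count=1: revealed 1 new [(4,4)] -> total=8

Answer: ...##
...##
...##
.....
.#..#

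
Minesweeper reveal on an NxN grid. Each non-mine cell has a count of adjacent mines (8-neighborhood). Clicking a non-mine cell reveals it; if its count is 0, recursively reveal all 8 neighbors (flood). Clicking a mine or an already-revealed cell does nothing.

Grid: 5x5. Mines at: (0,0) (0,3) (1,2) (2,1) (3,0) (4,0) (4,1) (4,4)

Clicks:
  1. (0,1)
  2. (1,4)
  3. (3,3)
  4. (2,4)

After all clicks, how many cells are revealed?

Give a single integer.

Answer: 7

Derivation:
Click 1 (0,1) count=2: revealed 1 new [(0,1)] -> total=1
Click 2 (1,4) count=1: revealed 1 new [(1,4)] -> total=2
Click 3 (3,3) count=1: revealed 1 new [(3,3)] -> total=3
Click 4 (2,4) count=0: revealed 4 new [(1,3) (2,3) (2,4) (3,4)] -> total=7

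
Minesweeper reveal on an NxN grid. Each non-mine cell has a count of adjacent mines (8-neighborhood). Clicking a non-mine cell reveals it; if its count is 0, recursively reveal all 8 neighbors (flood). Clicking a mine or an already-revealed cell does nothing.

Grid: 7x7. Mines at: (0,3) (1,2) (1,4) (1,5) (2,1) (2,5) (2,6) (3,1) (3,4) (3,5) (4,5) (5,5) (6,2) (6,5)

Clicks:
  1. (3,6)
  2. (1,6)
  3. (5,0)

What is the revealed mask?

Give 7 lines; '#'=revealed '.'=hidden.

Answer: .......
......#
.......
......#
##.....
##.....
##.....

Derivation:
Click 1 (3,6) count=4: revealed 1 new [(3,6)] -> total=1
Click 2 (1,6) count=3: revealed 1 new [(1,6)] -> total=2
Click 3 (5,0) count=0: revealed 6 new [(4,0) (4,1) (5,0) (5,1) (6,0) (6,1)] -> total=8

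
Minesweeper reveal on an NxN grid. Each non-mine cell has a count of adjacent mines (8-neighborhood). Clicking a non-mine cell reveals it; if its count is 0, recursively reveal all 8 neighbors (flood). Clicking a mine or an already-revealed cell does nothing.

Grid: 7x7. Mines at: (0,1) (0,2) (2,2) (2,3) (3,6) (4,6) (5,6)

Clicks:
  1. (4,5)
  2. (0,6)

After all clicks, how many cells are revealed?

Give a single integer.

Answer: 12

Derivation:
Click 1 (4,5) count=3: revealed 1 new [(4,5)] -> total=1
Click 2 (0,6) count=0: revealed 11 new [(0,3) (0,4) (0,5) (0,6) (1,3) (1,4) (1,5) (1,6) (2,4) (2,5) (2,6)] -> total=12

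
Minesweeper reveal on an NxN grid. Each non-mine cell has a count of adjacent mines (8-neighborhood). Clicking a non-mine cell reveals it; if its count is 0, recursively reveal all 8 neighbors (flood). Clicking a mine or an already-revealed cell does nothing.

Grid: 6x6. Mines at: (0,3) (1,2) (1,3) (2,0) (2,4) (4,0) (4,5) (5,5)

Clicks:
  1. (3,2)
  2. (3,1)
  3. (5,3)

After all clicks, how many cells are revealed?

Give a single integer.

Click 1 (3,2) count=0: revealed 15 new [(2,1) (2,2) (2,3) (3,1) (3,2) (3,3) (3,4) (4,1) (4,2) (4,3) (4,4) (5,1) (5,2) (5,3) (5,4)] -> total=15
Click 2 (3,1) count=2: revealed 0 new [(none)] -> total=15
Click 3 (5,3) count=0: revealed 0 new [(none)] -> total=15

Answer: 15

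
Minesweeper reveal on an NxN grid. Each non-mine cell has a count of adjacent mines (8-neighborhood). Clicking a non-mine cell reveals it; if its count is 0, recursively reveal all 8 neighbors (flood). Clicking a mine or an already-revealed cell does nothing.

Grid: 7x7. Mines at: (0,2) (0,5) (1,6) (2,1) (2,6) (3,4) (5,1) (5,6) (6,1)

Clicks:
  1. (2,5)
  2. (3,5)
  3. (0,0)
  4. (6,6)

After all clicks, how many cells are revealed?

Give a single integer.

Click 1 (2,5) count=3: revealed 1 new [(2,5)] -> total=1
Click 2 (3,5) count=2: revealed 1 new [(3,5)] -> total=2
Click 3 (0,0) count=0: revealed 4 new [(0,0) (0,1) (1,0) (1,1)] -> total=6
Click 4 (6,6) count=1: revealed 1 new [(6,6)] -> total=7

Answer: 7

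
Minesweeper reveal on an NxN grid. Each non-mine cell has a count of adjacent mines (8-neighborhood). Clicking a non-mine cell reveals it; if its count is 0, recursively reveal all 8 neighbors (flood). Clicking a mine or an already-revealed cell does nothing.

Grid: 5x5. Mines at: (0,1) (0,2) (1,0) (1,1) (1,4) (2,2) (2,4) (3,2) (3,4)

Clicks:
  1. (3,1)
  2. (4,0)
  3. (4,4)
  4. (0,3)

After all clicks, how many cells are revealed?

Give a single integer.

Click 1 (3,1) count=2: revealed 1 new [(3,1)] -> total=1
Click 2 (4,0) count=0: revealed 5 new [(2,0) (2,1) (3,0) (4,0) (4,1)] -> total=6
Click 3 (4,4) count=1: revealed 1 new [(4,4)] -> total=7
Click 4 (0,3) count=2: revealed 1 new [(0,3)] -> total=8

Answer: 8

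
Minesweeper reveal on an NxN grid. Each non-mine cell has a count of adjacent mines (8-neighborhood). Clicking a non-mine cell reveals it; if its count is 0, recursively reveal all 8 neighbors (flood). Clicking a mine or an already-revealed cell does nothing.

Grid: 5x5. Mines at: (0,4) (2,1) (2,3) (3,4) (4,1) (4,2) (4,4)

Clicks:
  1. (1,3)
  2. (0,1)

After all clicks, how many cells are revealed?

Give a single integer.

Answer: 8

Derivation:
Click 1 (1,3) count=2: revealed 1 new [(1,3)] -> total=1
Click 2 (0,1) count=0: revealed 7 new [(0,0) (0,1) (0,2) (0,3) (1,0) (1,1) (1,2)] -> total=8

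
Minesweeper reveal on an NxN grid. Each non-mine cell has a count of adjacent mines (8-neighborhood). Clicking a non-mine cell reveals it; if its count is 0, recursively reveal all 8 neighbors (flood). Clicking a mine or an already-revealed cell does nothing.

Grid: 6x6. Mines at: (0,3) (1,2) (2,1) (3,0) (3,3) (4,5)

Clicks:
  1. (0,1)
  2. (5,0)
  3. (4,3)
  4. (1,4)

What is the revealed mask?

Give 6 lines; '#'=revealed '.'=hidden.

Click 1 (0,1) count=1: revealed 1 new [(0,1)] -> total=1
Click 2 (5,0) count=0: revealed 10 new [(4,0) (4,1) (4,2) (4,3) (4,4) (5,0) (5,1) (5,2) (5,3) (5,4)] -> total=11
Click 3 (4,3) count=1: revealed 0 new [(none)] -> total=11
Click 4 (1,4) count=1: revealed 1 new [(1,4)] -> total=12

Answer: .#....
....#.
......
......
#####.
#####.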